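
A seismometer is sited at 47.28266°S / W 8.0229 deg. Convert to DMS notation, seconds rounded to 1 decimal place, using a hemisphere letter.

47°16′57.6″ S, 8°01′22.4″ W

Lat: 0.282660° → 16.95960′; 0.95960 × 60 = 57.576″
λ: whole degrees 8; 1.37400′ → 1′ and 22.440″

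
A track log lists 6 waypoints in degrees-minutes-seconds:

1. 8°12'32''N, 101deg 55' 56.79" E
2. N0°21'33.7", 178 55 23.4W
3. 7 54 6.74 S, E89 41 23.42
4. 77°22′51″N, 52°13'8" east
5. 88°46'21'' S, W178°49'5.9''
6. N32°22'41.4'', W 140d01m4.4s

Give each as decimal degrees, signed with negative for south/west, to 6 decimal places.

1. 8.208889, 101.932442
2. 0.359361, -178.923167
3. -7.901872, 89.689839
4. 77.380833, 52.218889
5. -88.772500, -178.818306
6. 32.378167, -140.017889

Point 1:
  Latitude: 12′ + 32″ = 12.53333′; 8 + 12.53333/60 = 8.2088889
  N ⇒ keep positive
  Longitude: 55′ + 56.79″ = 55.94650′; 101 + 55.94650/60 = 101.9324417
  E ⇒ keep positive
Point 2:
  Latitude: 0 + 21/60 + 33.7/3600 = 0.3593611
  N → positive
  λ: 55′ + 23.4″ = 55.39000′; 178 + 55.39000/60 = 178.9231667
  hemisphere W, so the sign is −
Point 3:
  Lat: 7 + 54/60 + 6.74/3600 = 7.9018722
  hemisphere S, so the sign is −
  Lon: 41′ + 23.42″ = 41.39033′; 89 + 41.39033/60 = 89.6898389
  E ⇒ keep positive
Point 4:
  φ: 77° + 22/60 + 51/3600 = 77 + 0.366667 + 0.014167 = 77.3808333
  N → positive
  λ: 52° + 13/60 + 8/3600 = 52 + 0.216667 + 0.002222 = 52.2188889
  E → positive
Point 5:
  Lat: 46′ + 21″ = 46.35000′; 88 + 46.35000/60 = 88.7725000
  hemisphere S, so the sign is −
  λ: 178° + 49/60 + 5.9/3600 = 178 + 0.816667 + 0.001639 = 178.8183056
  hemisphere W, so the sign is −
Point 6:
  Latitude: 32 + 22/60 + 41.4/3600 = 32.3781667
  N → positive
  λ: 140° + 1/60 + 4.4/3600 = 140 + 0.016667 + 0.001222 = 140.0178889
  W ⇒ negate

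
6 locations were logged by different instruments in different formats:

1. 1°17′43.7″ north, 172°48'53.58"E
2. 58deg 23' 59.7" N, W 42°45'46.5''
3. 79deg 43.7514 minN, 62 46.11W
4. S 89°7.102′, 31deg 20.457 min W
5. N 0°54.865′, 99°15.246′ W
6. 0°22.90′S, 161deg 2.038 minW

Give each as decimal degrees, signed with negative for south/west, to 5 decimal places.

Point 1:
  φ: 17′ + 43.7″ = 17.72833′; 1 + 17.72833/60 = 1.295472
  N → positive
  Lon: 172° + 48/60 + 53.58/3600 = 172 + 0.800000 + 0.014883 = 172.814883
  E ⇒ keep positive
Point 2:
  Latitude: 58 + 23/60 + 59.7/3600 = 58.399917
  N → positive
  λ: 42 + 45/60 + 46.5/3600 = 42.762917
  W → negative
Point 3:
  Latitude: 43.7514′ = 0.729190°; total 79.729190
  N ⇒ keep positive
  Longitude: 62 + 46.11/60 = 62.768500
  hemisphere W, so the sign is −
Point 4:
  φ: 7.102′ = 0.118367°; total 89.118367
  hemisphere S, so the sign is −
  Lon: 31 + 20.457/60 = 31.340950
  W ⇒ negate
Point 5:
  Latitude: 54.865′ = 0.914417°; total 0.914417
  N ⇒ keep positive
  Lon: 99 + 15.246/60 = 99.254100
  hemisphere W, so the sign is −
Point 6:
  φ: 0 + 22.9/60 = 0.381667
  S ⇒ negate
  Lon: 2.038′ = 0.033967°; total 161.033967
  W ⇒ negate

1. 1.29547, 172.81488
2. 58.39992, -42.76292
3. 79.72919, -62.76850
4. -89.11837, -31.34095
5. 0.91442, -99.25410
6. -0.38167, -161.03397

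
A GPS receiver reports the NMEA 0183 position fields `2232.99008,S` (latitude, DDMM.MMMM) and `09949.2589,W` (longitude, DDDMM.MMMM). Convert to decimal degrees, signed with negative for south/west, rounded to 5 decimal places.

-22.54983, -99.82098

φ: split at 2 digits → 22° and 32.99008′; 22 + 32.99008/60 = 22.549835
S → negative
Lon: degrees = first 3 digits = 99, minutes = 49.2589; 99 + 49.2589/60 = 99.820982
W → negative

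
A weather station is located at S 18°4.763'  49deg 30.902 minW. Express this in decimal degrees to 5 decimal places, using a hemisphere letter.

φ: 4.763′ = 0.079383°; total 18.079383
Longitude: 49 + 30.902/60 = 49.515033

18.07938° S, 49.51503° W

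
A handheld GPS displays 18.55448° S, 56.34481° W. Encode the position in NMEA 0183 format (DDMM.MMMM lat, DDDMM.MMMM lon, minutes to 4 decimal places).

1833.2688,S / 05620.6886,W

Latitude: 18° + 0.554480 × 60 = 18° 33.268800′
Longitude: fractional part 0.344810 → 20.688600 minutes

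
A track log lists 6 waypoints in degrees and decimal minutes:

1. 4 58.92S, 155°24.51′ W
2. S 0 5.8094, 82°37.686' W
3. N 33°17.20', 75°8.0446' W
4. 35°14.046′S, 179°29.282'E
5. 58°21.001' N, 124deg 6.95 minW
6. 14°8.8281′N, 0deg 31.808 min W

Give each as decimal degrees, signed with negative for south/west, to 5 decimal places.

1. -4.98200, -155.40850
2. -0.09682, -82.62810
3. 33.28667, -75.13408
4. -35.23410, 179.48803
5. 58.35002, -124.11583
6. 14.14714, -0.53013

Point 1:
  Lat: 58.92′ = 0.982000°; total 4.982000
  hemisphere S, so the sign is −
  λ: 24.51′ = 0.408500°; total 155.408500
  W ⇒ negate
Point 2:
  φ: 5.8094′ = 0.096823°; total 0.096823
  S ⇒ negate
  λ: 82 + 37.686/60 = 82.628100
  hemisphere W, so the sign is −
Point 3:
  Lat: 17.2′ = 0.286667°; total 33.286667
  N → positive
  λ: 8.0446′ = 0.134077°; total 75.134077
  hemisphere W, so the sign is −
Point 4:
  Latitude: 35 + 14.046/60 = 35.234100
  hemisphere S, so the sign is −
  Longitude: 29.282′ = 0.488033°; total 179.488033
  E → positive
Point 5:
  φ: 58 + 21.001/60 = 58.350017
  N → positive
  Longitude: 124 + 6.95/60 = 124.115833
  W → negative
Point 6:
  Lat: 14 + 8.8281/60 = 14.147135
  N → positive
  λ: 0 + 31.808/60 = 0.530133
  W ⇒ negate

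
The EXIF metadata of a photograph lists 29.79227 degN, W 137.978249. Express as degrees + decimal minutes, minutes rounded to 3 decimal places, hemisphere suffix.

29° 47.536′ N, 137° 58.695′ W

φ: 29° + 0.792270 × 60 = 29° 47.53620′
Longitude: minutes = (137.978249 − 137) × 60 = 58.69494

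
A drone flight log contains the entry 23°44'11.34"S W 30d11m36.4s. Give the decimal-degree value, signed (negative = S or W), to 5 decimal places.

-23.73648, -30.19344

Latitude: 44′ + 11.34″ = 44.18900′; 23 + 44.18900/60 = 23.736483
S → negative
Lon: 30 + 11/60 + 36.4/3600 = 30.193444
W → negative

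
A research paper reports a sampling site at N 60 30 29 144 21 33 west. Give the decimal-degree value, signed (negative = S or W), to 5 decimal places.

60.50806, -144.35917

Lat: 30′ + 29″ = 30.48333′; 60 + 30.48333/60 = 60.508056
N → positive
λ: 21′ + 33″ = 21.55000′; 144 + 21.55000/60 = 144.359167
W → negative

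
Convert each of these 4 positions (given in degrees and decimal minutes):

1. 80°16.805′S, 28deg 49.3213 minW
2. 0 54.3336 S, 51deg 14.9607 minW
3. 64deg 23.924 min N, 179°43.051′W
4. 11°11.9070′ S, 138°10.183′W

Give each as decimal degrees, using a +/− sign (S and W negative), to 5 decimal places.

1. -80.28008, -28.82202
2. -0.90556, -51.24935
3. 64.39873, -179.71752
4. -11.19845, -138.16972

Point 1:
  φ: 16.805′ = 0.280083°; total 80.280083
  S ⇒ negate
  Longitude: 49.3213′ = 0.822022°; total 28.822022
  W → negative
Point 2:
  φ: 0 + 54.3336/60 = 0.905560
  hemisphere S, so the sign is −
  Longitude: 51 + 14.9607/60 = 51.249345
  hemisphere W, so the sign is −
Point 3:
  φ: 23.924′ = 0.398733°; total 64.398733
  N ⇒ keep positive
  Lon: 43.051′ = 0.717517°; total 179.717517
  hemisphere W, so the sign is −
Point 4:
  φ: 11.907′ = 0.198450°; total 11.198450
  hemisphere S, so the sign is −
  λ: 10.183′ = 0.169717°; total 138.169717
  W ⇒ negate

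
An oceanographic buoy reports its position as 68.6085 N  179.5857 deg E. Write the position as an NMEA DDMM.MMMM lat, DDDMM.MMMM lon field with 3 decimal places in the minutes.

6836.510,N / 17935.142,E

Lat: 68° + 0.608500 × 60 = 68° 36.51000′
Longitude: 179° + 0.585700 × 60 = 179° 35.14200′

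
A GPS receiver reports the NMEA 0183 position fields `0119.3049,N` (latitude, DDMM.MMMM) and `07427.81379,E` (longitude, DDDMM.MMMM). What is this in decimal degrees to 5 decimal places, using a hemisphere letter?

Latitude: split at 2 digits → 01° and 19.3049′; 1 + 19.3049/60 = 1.321748
λ: degrees = first 3 digits = 74, minutes = 27.81379; 74 + 27.81379/60 = 74.463563

1.32175° N, 74.46356° E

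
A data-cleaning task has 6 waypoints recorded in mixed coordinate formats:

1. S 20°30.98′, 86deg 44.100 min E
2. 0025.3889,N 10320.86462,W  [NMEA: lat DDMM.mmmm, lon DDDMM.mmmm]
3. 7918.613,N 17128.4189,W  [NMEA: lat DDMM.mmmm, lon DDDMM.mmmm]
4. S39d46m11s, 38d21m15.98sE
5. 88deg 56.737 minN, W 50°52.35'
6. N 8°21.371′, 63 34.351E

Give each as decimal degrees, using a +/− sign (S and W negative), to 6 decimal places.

Point 1:
  φ: 30.98′ = 0.516333°; total 20.5163333
  S → negative
  Longitude: 44.1′ = 0.735000°; total 86.7350000
  E → positive
Point 2:
  Lat: degrees = first 2 digits = 0, minutes = 25.3889; 0 + 25.3889/60 = 0.4231483
  N → positive
  λ: split at 3 digits → 103° and 20.86462′; 103 + 20.86462/60 = 103.3477437
  hemisphere W, so the sign is −
Point 3:
  Latitude: split at 2 digits → 79° and 18.613′; 79 + 18.613/60 = 79.3102167
  N ⇒ keep positive
  λ: split at 3 digits → 171° and 28.4189′; 171 + 28.4189/60 = 171.4736483
  W → negative
Point 4:
  Lat: 46′ + 11″ = 46.18333′; 39 + 46.18333/60 = 39.7697222
  S → negative
  Lon: 38 + 21/60 + 15.98/3600 = 38.3544389
  E ⇒ keep positive
Point 5:
  Lat: 56.737′ = 0.945617°; total 88.9456167
  N ⇒ keep positive
  Lon: 52.35′ = 0.872500°; total 50.8725000
  W → negative
Point 6:
  φ: 8 + 21.371/60 = 8.3561833
  N → positive
  λ: 34.351′ = 0.572517°; total 63.5725167
  E ⇒ keep positive

1. -20.516333, 86.735000
2. 0.423148, -103.347744
3. 79.310217, -171.473648
4. -39.769722, 38.354439
5. 88.945617, -50.872500
6. 8.356183, 63.572517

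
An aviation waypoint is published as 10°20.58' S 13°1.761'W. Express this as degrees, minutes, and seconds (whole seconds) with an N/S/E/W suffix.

10°20′35″ S, 13°01′46″ W

Latitude: 20.58000′ → 20′ and 0.58000 × 60 = 34.80″
Longitude: fractional minutes 0.76100 × 60 = 45.66″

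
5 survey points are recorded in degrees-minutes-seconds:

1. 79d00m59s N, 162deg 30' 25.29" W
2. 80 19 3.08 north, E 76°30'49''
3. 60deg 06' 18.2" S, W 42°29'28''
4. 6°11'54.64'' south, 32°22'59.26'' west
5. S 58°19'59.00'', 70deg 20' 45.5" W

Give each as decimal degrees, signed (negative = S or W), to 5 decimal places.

1. 79.01639, -162.50703
2. 80.31752, 76.51361
3. -60.10506, -42.49111
4. -6.19851, -32.38313
5. -58.33306, -70.34597

Point 1:
  φ: 79 + 0/60 + 59/3600 = 79.016389
  N → positive
  λ: 30′ + 25.29″ = 30.42150′; 162 + 30.42150/60 = 162.507025
  hemisphere W, so the sign is −
Point 2:
  Latitude: 80° + 19/60 + 3.08/3600 = 80 + 0.316667 + 0.000856 = 80.317522
  N ⇒ keep positive
  Longitude: 30′ + 49″ = 30.81667′; 76 + 30.81667/60 = 76.513611
  E ⇒ keep positive
Point 3:
  φ: 60 + 6/60 + 18.2/3600 = 60.105056
  hemisphere S, so the sign is −
  Lon: 42° + 29/60 + 28/3600 = 42 + 0.483333 + 0.007778 = 42.491111
  W → negative
Point 4:
  φ: 6 + 11/60 + 54.64/3600 = 6.198511
  S → negative
  Lon: 32° + 22/60 + 59.26/3600 = 32 + 0.366667 + 0.016461 = 32.383128
  W ⇒ negate
Point 5:
  φ: 58 + 19/60 + 59/3600 = 58.333056
  S ⇒ negate
  Longitude: 70 + 20/60 + 45.5/3600 = 70.345972
  hemisphere W, so the sign is −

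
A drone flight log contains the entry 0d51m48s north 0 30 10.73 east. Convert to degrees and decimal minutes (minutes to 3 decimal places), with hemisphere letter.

Lat: seconds/60 = 0.80000; minutes = 51 + 0.80000 = 51.80000
λ: 30 + 10.73/60 = 30.17883′

0° 51.800′ N, 0° 30.179′ E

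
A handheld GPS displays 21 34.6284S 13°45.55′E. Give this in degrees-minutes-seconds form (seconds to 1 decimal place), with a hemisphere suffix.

21°34′37.7″ S, 13°45′33.0″ E

Latitude: 34.62840′ → 34′ and 0.62840 × 60 = 37.704″
λ: fractional minutes 0.55000 × 60 = 33.000″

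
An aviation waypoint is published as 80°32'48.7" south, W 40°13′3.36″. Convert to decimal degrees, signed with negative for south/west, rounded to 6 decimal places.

Latitude: 80 + 32/60 + 48.7/3600 = 80.5468611
hemisphere S, so the sign is −
Longitude: 40 + 13/60 + 3.36/3600 = 40.2176000
hemisphere W, so the sign is −

-80.546861, -40.217600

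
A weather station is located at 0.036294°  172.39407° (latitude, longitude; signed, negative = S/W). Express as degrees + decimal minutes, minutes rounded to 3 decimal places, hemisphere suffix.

0° 2.178′ N, 172° 23.644′ E

φ: minutes = (0.036294 − 0) × 60 = 2.17764
λ: minutes = (172.394070 − 172) × 60 = 23.64420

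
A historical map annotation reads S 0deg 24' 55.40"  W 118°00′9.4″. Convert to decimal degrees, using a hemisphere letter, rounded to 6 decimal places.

Latitude: 0 + 24/60 + 55.4/3600 = 0.4153889
Lon: 118 + 0/60 + 9.4/3600 = 118.0026111

0.415389° S, 118.002611° W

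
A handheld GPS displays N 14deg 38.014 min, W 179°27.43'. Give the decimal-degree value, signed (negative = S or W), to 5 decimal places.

Lat: 14 + 38.014/60 = 14.633567
N ⇒ keep positive
λ: 179 + 27.43/60 = 179.457167
W → negative

14.63357, -179.45717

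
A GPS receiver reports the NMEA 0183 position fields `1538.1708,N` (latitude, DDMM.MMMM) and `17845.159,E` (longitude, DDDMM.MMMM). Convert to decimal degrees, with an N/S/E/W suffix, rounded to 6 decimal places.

Latitude: degrees = first 2 digits = 15, minutes = 38.1708; 15 + 38.1708/60 = 15.6361800
Lon: degrees = first 3 digits = 178, minutes = 45.159; 178 + 45.159/60 = 178.7526500

15.636180° N, 178.752650° E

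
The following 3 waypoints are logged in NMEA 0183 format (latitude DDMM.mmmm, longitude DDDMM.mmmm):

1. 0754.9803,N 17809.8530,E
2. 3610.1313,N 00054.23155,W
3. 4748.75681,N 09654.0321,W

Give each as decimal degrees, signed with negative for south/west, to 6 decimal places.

1. 7.916338, 178.164217
2. 36.168855, -0.903859
3. 47.812614, -96.900535

Point 1:
  φ: split at 2 digits → 07° and 54.9803′; 7 + 54.9803/60 = 7.9163383
  N → positive
  Longitude: split at 3 digits → 178° and 9.853′; 178 + 9.853/60 = 178.1642167
  E ⇒ keep positive
Point 2:
  Lat: split at 2 digits → 36° and 10.1313′; 36 + 10.1313/60 = 36.1688550
  N ⇒ keep positive
  Longitude: degrees = first 3 digits = 0, minutes = 54.23155; 0 + 54.23155/60 = 0.9038592
  hemisphere W, so the sign is −
Point 3:
  Lat: degrees = first 2 digits = 47, minutes = 48.75681; 47 + 48.75681/60 = 47.8126135
  N → positive
  Longitude: split at 3 digits → 096° and 54.0321′; 96 + 54.0321/60 = 96.9005350
  hemisphere W, so the sign is −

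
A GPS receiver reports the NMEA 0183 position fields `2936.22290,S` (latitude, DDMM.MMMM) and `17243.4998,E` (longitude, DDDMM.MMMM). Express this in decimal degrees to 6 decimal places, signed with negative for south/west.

-29.603715, 172.724997

φ: split at 2 digits → 29° and 36.2229′; 29 + 36.2229/60 = 29.6037150
hemisphere S, so the sign is −
Lon: degrees = first 3 digits = 172, minutes = 43.4998; 172 + 43.4998/60 = 172.7249967
E ⇒ keep positive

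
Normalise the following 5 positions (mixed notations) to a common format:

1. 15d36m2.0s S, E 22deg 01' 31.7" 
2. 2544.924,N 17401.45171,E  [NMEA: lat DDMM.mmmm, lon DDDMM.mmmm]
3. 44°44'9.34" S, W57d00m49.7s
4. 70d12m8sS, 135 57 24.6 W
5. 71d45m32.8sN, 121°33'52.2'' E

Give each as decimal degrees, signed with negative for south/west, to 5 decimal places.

1. -15.60056, 22.02547
2. 25.74873, 174.02420
3. -44.73593, -57.01381
4. -70.20222, -135.95683
5. 71.75911, 121.56450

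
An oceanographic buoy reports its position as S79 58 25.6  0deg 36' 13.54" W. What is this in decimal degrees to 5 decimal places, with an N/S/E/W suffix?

79.97378° S, 0.60376° W

φ: 79 + 58/60 + 25.6/3600 = 79.973778
Lon: 0 + 36/60 + 13.54/3600 = 0.603761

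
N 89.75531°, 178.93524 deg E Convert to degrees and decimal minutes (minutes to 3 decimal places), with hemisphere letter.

φ: minutes = (89.755310 − 89) × 60 = 45.31860
Lon: fractional part 0.935240 → 56.11440 minutes

89° 45.319′ N, 178° 56.114′ E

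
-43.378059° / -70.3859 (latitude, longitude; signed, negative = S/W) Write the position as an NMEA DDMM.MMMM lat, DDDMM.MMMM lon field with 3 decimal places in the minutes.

Latitude is negative → S; |value| = 43.378059
Latitude: 43° + 0.378059 × 60 = 43° 22.68354′
Longitude is negative → W; |value| = 70.385900
Lon: 70° + 0.385900 × 60 = 70° 23.15400′

4322.684,S / 07023.154,W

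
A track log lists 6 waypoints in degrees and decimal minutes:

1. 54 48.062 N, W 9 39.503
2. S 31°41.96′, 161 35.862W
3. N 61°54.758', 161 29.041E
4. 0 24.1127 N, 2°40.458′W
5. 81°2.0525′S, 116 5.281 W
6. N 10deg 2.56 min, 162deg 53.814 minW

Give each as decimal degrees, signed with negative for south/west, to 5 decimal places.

Point 1:
  Lat: 48.062′ = 0.801033°; total 54.801033
  N → positive
  Longitude: 39.503′ = 0.658383°; total 9.658383
  W → negative
Point 2:
  φ: 31 + 41.96/60 = 31.699333
  S → negative
  Lon: 161 + 35.862/60 = 161.597700
  hemisphere W, so the sign is −
Point 3:
  Lat: 61 + 54.758/60 = 61.912633
  N ⇒ keep positive
  Longitude: 161 + 29.041/60 = 161.484017
  E → positive
Point 4:
  φ: 24.1127′ = 0.401878°; total 0.401878
  N ⇒ keep positive
  λ: 2 + 40.458/60 = 2.674300
  W ⇒ negate
Point 5:
  Latitude: 81 + 2.0525/60 = 81.034208
  S → negative
  Longitude: 116 + 5.281/60 = 116.088017
  W → negative
Point 6:
  φ: 2.56′ = 0.042667°; total 10.042667
  N → positive
  Lon: 162 + 53.814/60 = 162.896900
  W ⇒ negate

1. 54.80103, -9.65838
2. -31.69933, -161.59770
3. 61.91263, 161.48402
4. 0.40188, -2.67430
5. -81.03421, -116.08802
6. 10.04267, -162.89690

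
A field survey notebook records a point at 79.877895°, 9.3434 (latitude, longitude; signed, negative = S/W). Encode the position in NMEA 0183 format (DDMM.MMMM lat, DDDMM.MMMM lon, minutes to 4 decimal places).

7952.6737,N / 00920.6040,E

Latitude: 79° + 0.877895 × 60 = 79° 52.673700′
Lon: minutes = (9.343400 − 9) × 60 = 20.604000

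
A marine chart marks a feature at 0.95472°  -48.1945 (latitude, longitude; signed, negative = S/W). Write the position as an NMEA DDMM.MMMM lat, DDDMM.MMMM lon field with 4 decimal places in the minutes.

Lat: fractional part 0.954720 → 57.283200 minutes
Longitude is negative → W; |value| = 48.194500
λ: minutes = (48.194500 − 48) × 60 = 11.670000

0057.2832,N / 04811.6700,W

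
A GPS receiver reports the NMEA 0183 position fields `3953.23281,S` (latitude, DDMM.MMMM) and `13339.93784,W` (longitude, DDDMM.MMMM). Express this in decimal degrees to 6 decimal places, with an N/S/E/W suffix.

φ: split at 2 digits → 39° and 53.23281′; 39 + 53.23281/60 = 39.8872135
λ: split at 3 digits → 133° and 39.93784′; 133 + 39.93784/60 = 133.6656307

39.887214° S, 133.665631° W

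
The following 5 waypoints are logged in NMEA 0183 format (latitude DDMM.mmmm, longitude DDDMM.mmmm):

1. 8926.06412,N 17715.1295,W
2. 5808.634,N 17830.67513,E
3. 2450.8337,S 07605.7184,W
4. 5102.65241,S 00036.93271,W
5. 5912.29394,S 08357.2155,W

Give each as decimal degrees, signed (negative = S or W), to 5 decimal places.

Point 1:
  Lat: degrees = first 2 digits = 89, minutes = 26.06412; 89 + 26.06412/60 = 89.434402
  N ⇒ keep positive
  λ: split at 3 digits → 177° and 15.1295′; 177 + 15.1295/60 = 177.252158
  hemisphere W, so the sign is −
Point 2:
  Lat: split at 2 digits → 58° and 8.634′; 58 + 8.634/60 = 58.143900
  N → positive
  Longitude: degrees = first 3 digits = 178, minutes = 30.67513; 178 + 30.67513/60 = 178.511252
  E ⇒ keep positive
Point 3:
  Latitude: degrees = first 2 digits = 24, minutes = 50.8337; 24 + 50.8337/60 = 24.847228
  S → negative
  Longitude: degrees = first 3 digits = 76, minutes = 5.7184; 76 + 5.7184/60 = 76.095307
  W ⇒ negate
Point 4:
  Lat: degrees = first 2 digits = 51, minutes = 2.65241; 51 + 2.65241/60 = 51.044207
  S → negative
  Lon: split at 3 digits → 000° and 36.93271′; 0 + 36.93271/60 = 0.615545
  W → negative
Point 5:
  φ: degrees = first 2 digits = 59, minutes = 12.29394; 59 + 12.29394/60 = 59.204899
  S ⇒ negate
  λ: degrees = first 3 digits = 83, minutes = 57.2155; 83 + 57.2155/60 = 83.953592
  hemisphere W, so the sign is −

1. 89.43440, -177.25216
2. 58.14390, 178.51125
3. -24.84723, -76.09531
4. -51.04421, -0.61555
5. -59.20490, -83.95359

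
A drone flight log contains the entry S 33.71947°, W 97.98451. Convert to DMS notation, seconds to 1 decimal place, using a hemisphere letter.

33°43′10.1″ S, 97°59′4.2″ W

Latitude: whole degrees 33; 43.16820′ → 43′ and 10.092″
λ: 0.984510 × 60 = 59.07060′ → 59′, remainder × 60 = 4.236″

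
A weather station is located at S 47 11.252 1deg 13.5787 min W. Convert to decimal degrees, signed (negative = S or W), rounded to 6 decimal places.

Lat: 11.252′ = 0.187533°; total 47.1875333
S ⇒ negate
λ: 1 + 13.5787/60 = 1.2263117
W → negative

-47.187533, -1.226312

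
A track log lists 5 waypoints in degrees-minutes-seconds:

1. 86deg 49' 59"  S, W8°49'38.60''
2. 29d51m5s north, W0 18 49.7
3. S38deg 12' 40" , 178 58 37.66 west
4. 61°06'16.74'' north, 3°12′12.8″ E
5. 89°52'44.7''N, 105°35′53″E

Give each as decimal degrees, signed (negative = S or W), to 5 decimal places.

1. -86.83306, -8.82739
2. 29.85139, -0.31381
3. -38.21111, -178.97713
4. 61.10465, 3.20356
5. 89.87908, 105.59806

Point 1:
  φ: 49′ + 59″ = 49.98333′; 86 + 49.98333/60 = 86.833056
  hemisphere S, so the sign is −
  Lon: 8 + 49/60 + 38.6/3600 = 8.827389
  W → negative
Point 2:
  Lat: 29 + 51/60 + 5/3600 = 29.851389
  N → positive
  Longitude: 0° + 18/60 + 49.7/3600 = 0 + 0.300000 + 0.013806 = 0.313806
  hemisphere W, so the sign is −
Point 3:
  φ: 38 + 12/60 + 40/3600 = 38.211111
  S ⇒ negate
  λ: 178 + 58/60 + 37.66/3600 = 178.977128
  W ⇒ negate
Point 4:
  φ: 6′ + 16.74″ = 6.27900′; 61 + 6.27900/60 = 61.104650
  N → positive
  Longitude: 3° + 12/60 + 12.8/3600 = 3 + 0.200000 + 0.003556 = 3.203556
  E ⇒ keep positive
Point 5:
  Lat: 89° + 52/60 + 44.7/3600 = 89 + 0.866667 + 0.012417 = 89.879083
  N → positive
  Longitude: 105° + 35/60 + 53/3600 = 105 + 0.583333 + 0.014722 = 105.598056
  E ⇒ keep positive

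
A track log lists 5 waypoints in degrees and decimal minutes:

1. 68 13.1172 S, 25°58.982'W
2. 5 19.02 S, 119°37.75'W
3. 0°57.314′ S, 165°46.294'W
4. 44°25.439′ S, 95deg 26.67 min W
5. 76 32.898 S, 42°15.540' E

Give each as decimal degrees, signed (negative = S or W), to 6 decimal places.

1. -68.218620, -25.983033
2. -5.317000, -119.629167
3. -0.955233, -165.771567
4. -44.423983, -95.444500
5. -76.548300, 42.259000

Point 1:
  φ: 68 + 13.1172/60 = 68.2186200
  S → negative
  Lon: 25 + 58.982/60 = 25.9830333
  W ⇒ negate
Point 2:
  Lat: 19.02′ = 0.317000°; total 5.3170000
  S → negative
  Longitude: 119 + 37.75/60 = 119.6291667
  hemisphere W, so the sign is −
Point 3:
  Latitude: 57.314′ = 0.955233°; total 0.9552333
  hemisphere S, so the sign is −
  Lon: 46.294′ = 0.771567°; total 165.7715667
  W → negative
Point 4:
  Latitude: 44 + 25.439/60 = 44.4239833
  hemisphere S, so the sign is −
  Longitude: 95 + 26.67/60 = 95.4445000
  W → negative
Point 5:
  Lat: 32.898′ = 0.548300°; total 76.5483000
  hemisphere S, so the sign is −
  Longitude: 15.54′ = 0.259000°; total 42.2590000
  E ⇒ keep positive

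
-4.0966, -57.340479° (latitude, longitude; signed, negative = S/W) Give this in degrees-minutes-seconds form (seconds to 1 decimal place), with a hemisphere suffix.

4°05′47.8″ S, 57°20′25.7″ W

Latitude is negative → S; |value| = 4.096600
Latitude: whole degrees 4; 5.79600′ → 5′ and 47.760″
Longitude is negative → W; |value| = 57.340479
Longitude: whole degrees 57; 20.42874′ → 20′ and 25.724″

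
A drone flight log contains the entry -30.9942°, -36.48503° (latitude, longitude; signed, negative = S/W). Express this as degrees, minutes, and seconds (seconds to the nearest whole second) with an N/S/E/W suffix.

Latitude is negative → S; |value| = 30.994200
φ: 0.994200 × 60 = 59.65200′ → 59′, remainder × 60 = 39.12″
Longitude is negative → W; |value| = 36.485030
Longitude: 0.485030 × 60 = 29.10180′ → 29′, remainder × 60 = 6.11″

30°59′39″ S, 36°29′6″ W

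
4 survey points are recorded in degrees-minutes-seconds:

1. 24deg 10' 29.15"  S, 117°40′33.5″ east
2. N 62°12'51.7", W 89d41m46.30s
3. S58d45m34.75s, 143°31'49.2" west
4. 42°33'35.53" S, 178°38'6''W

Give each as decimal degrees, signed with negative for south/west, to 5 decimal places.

Point 1:
  Latitude: 10′ + 29.15″ = 10.48583′; 24 + 10.48583/60 = 24.174764
  S ⇒ negate
  Longitude: 40′ + 33.5″ = 40.55833′; 117 + 40.55833/60 = 117.675972
  E ⇒ keep positive
Point 2:
  Lat: 62° + 12/60 + 51.7/3600 = 62 + 0.200000 + 0.014361 = 62.214361
  N ⇒ keep positive
  λ: 89° + 41/60 + 46.3/3600 = 89 + 0.683333 + 0.012861 = 89.696194
  W ⇒ negate
Point 3:
  Lat: 58 + 45/60 + 34.75/3600 = 58.759653
  S → negative
  Lon: 31′ + 49.2″ = 31.82000′; 143 + 31.82000/60 = 143.530333
  W ⇒ negate
Point 4:
  φ: 33′ + 35.53″ = 33.59217′; 42 + 33.59217/60 = 42.559869
  S → negative
  Longitude: 178° + 38/60 + 6/3600 = 178 + 0.633333 + 0.001667 = 178.635000
  W ⇒ negate

1. -24.17476, 117.67597
2. 62.21436, -89.69619
3. -58.75965, -143.53033
4. -42.55987, -178.63500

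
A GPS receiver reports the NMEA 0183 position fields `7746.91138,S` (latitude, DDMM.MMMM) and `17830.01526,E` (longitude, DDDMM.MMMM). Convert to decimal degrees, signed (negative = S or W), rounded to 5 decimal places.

-77.78186, 178.50025

Lat: degrees = first 2 digits = 77, minutes = 46.91138; 77 + 46.91138/60 = 77.781856
hemisphere S, so the sign is −
Lon: split at 3 digits → 178° and 30.01526′; 178 + 30.01526/60 = 178.500254
E → positive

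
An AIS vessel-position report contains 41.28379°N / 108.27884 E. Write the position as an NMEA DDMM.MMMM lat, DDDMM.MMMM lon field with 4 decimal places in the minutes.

φ: fractional part 0.283790 → 17.027400 minutes
Lon: 108° + 0.278840 × 60 = 108° 16.730400′

4117.0274,N / 10816.7304,E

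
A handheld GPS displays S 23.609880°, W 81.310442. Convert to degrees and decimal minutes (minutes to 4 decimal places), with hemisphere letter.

Lat: minutes = (23.609880 − 23) × 60 = 36.592800
λ: fractional part 0.310442 → 18.626520 minutes

23° 36.5928′ S, 81° 18.6265′ W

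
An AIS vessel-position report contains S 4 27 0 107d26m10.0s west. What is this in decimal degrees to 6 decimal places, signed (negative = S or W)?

Lat: 27′ + 0″ = 27.00000′; 4 + 27.00000/60 = 4.4500000
hemisphere S, so the sign is −
Longitude: 107 + 26/60 + 10/3600 = 107.4361111
W ⇒ negate

-4.450000, -107.436111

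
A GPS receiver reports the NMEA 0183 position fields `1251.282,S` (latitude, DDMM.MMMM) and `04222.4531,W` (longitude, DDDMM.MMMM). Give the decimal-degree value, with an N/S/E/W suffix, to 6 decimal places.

12.854700° S, 42.374218° W

Lat: split at 2 digits → 12° and 51.282′; 12 + 51.282/60 = 12.8547000
Longitude: split at 3 digits → 042° and 22.4531′; 42 + 22.4531/60 = 42.3742183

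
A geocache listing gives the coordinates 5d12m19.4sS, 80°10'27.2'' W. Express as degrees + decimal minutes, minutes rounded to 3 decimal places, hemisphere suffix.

Lat: 12 + 19.4/60 = 12.32333′
Lon: 10 + 27.2/60 = 10.45333′

5° 12.323′ S, 80° 10.453′ W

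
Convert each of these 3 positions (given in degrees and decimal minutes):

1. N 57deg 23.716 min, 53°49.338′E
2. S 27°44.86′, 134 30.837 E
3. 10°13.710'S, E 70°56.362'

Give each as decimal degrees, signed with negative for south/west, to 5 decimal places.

1. 57.39527, 53.82230
2. -27.74767, 134.51395
3. -10.22850, 70.93937

Point 1:
  φ: 57 + 23.716/60 = 57.395267
  N → positive
  Lon: 49.338′ = 0.822300°; total 53.822300
  E ⇒ keep positive
Point 2:
  φ: 44.86′ = 0.747667°; total 27.747667
  hemisphere S, so the sign is −
  Lon: 30.837′ = 0.513950°; total 134.513950
  E → positive
Point 3:
  φ: 13.71′ = 0.228500°; total 10.228500
  S → negative
  Longitude: 70 + 56.362/60 = 70.939367
  E ⇒ keep positive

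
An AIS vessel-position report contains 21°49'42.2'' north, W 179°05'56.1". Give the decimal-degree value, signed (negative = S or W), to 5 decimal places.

φ: 49′ + 42.2″ = 49.70333′; 21 + 49.70333/60 = 21.828389
N ⇒ keep positive
λ: 179 + 5/60 + 56.1/3600 = 179.098917
hemisphere W, so the sign is −

21.82839, -179.09892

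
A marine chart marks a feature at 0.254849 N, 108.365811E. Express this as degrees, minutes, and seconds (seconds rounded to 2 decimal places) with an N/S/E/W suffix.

φ: whole degrees 0; 15.29094′ → 15′ and 17.4564″
Longitude: 0.365811° → 21.94866′; 0.94866 × 60 = 56.9196″

0°15′17.46″ N, 108°21′56.92″ E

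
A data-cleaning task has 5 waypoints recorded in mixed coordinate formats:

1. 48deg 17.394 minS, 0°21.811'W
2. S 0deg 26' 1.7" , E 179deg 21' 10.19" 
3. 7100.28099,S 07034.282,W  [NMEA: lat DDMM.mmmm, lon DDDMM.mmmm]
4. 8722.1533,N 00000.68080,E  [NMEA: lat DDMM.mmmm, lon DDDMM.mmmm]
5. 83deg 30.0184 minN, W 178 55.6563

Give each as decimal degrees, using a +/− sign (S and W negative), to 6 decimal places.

1. -48.289900, -0.363517
2. -0.433806, 179.352831
3. -71.004683, -70.571367
4. 87.369222, 0.011347
5. 83.500307, -178.927605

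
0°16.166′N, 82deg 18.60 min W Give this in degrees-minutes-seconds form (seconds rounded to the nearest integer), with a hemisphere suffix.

φ: 16.16600′ → 16′ and 0.16600 × 60 = 9.96″
Longitude: 18.60000′ → 18′ and 0.60000 × 60 = 36.00″

0°16′10″ N, 82°18′36″ W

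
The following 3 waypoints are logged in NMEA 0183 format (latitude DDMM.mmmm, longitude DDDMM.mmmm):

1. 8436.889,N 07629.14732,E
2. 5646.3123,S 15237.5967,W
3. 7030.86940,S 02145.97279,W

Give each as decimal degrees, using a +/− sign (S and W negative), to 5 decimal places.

Point 1:
  Latitude: degrees = first 2 digits = 84, minutes = 36.889; 84 + 36.889/60 = 84.614817
  N ⇒ keep positive
  Longitude: split at 3 digits → 076° and 29.14732′; 76 + 29.14732/60 = 76.485789
  E ⇒ keep positive
Point 2:
  Latitude: split at 2 digits → 56° and 46.3123′; 56 + 46.3123/60 = 56.771872
  S → negative
  Lon: split at 3 digits → 152° and 37.5967′; 152 + 37.5967/60 = 152.626612
  W ⇒ negate
Point 3:
  Lat: degrees = first 2 digits = 70, minutes = 30.8694; 70 + 30.8694/60 = 70.514490
  hemisphere S, so the sign is −
  Lon: degrees = first 3 digits = 21, minutes = 45.97279; 21 + 45.97279/60 = 21.766213
  W → negative

1. 84.61482, 76.48579
2. -56.77187, -152.62661
3. -70.51449, -21.76621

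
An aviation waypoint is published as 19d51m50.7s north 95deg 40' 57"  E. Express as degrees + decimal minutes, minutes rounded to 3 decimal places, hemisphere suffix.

19° 51.845′ N, 95° 40.950′ E

φ: seconds/60 = 0.84500; minutes = 51 + 0.84500 = 51.84500
Lon: 40 + 57/60 = 40.95000′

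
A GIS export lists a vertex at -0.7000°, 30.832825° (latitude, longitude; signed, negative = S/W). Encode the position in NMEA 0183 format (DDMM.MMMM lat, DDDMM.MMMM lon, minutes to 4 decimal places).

0042.0000,S / 03049.9695,E

Latitude is negative → S; |value| = 0.700000
φ: 0° + 0.700000 × 60 = 0° 42.000000′
λ: 30° + 0.832825 × 60 = 30° 49.969500′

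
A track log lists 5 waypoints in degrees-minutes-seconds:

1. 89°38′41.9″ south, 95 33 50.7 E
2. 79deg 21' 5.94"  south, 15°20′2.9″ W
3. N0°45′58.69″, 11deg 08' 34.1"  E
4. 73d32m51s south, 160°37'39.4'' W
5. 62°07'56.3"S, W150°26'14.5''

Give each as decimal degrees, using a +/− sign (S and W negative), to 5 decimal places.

Point 1:
  Latitude: 89 + 38/60 + 41.9/3600 = 89.644972
  S → negative
  λ: 33′ + 50.7″ = 33.84500′; 95 + 33.84500/60 = 95.564083
  E → positive
Point 2:
  Lat: 79 + 21/60 + 5.94/3600 = 79.351650
  hemisphere S, so the sign is −
  Longitude: 15 + 20/60 + 2.9/3600 = 15.334139
  W → negative
Point 3:
  φ: 0° + 45/60 + 58.69/3600 = 0 + 0.750000 + 0.016303 = 0.766303
  N ⇒ keep positive
  Longitude: 11° + 8/60 + 34.1/3600 = 11 + 0.133333 + 0.009472 = 11.142806
  E → positive
Point 4:
  Latitude: 32′ + 51″ = 32.85000′; 73 + 32.85000/60 = 73.547500
  S ⇒ negate
  Lon: 37′ + 39.4″ = 37.65667′; 160 + 37.65667/60 = 160.627611
  W ⇒ negate
Point 5:
  φ: 7′ + 56.3″ = 7.93833′; 62 + 7.93833/60 = 62.132306
  S → negative
  λ: 150 + 26/60 + 14.5/3600 = 150.437361
  W ⇒ negate

1. -89.64497, 95.56408
2. -79.35165, -15.33414
3. 0.76630, 11.14281
4. -73.54750, -160.62761
5. -62.13231, -150.43736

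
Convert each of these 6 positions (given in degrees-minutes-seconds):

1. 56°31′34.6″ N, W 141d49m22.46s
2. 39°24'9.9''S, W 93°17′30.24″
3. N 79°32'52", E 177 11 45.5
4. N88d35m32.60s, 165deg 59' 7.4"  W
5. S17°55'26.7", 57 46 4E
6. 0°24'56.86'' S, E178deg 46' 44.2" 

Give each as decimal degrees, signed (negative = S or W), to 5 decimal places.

1. 56.52628, -141.82291
2. -39.40275, -93.29173
3. 79.54778, 177.19597
4. 88.59239, -165.98539
5. -17.92408, 57.76778
6. -0.41579, 178.77894

Point 1:
  Lat: 56° + 31/60 + 34.6/3600 = 56 + 0.516667 + 0.009611 = 56.526278
  N ⇒ keep positive
  Lon: 141 + 49/60 + 22.46/3600 = 141.822906
  W → negative
Point 2:
  Lat: 24′ + 9.9″ = 24.16500′; 39 + 24.16500/60 = 39.402750
  S → negative
  λ: 17′ + 30.24″ = 17.50400′; 93 + 17.50400/60 = 93.291733
  W → negative
Point 3:
  Lat: 79 + 32/60 + 52/3600 = 79.547778
  N → positive
  Longitude: 177 + 11/60 + 45.5/3600 = 177.195972
  E → positive
Point 4:
  Lat: 35′ + 32.6″ = 35.54333′; 88 + 35.54333/60 = 88.592389
  N → positive
  Longitude: 59′ + 7.4″ = 59.12333′; 165 + 59.12333/60 = 165.985389
  W ⇒ negate
Point 5:
  φ: 55′ + 26.7″ = 55.44500′; 17 + 55.44500/60 = 17.924083
  S → negative
  λ: 46′ + 4″ = 46.06667′; 57 + 46.06667/60 = 57.767778
  E ⇒ keep positive
Point 6:
  Latitude: 0 + 24/60 + 56.86/3600 = 0.415794
  S → negative
  λ: 178° + 46/60 + 44.2/3600 = 178 + 0.766667 + 0.012278 = 178.778944
  E ⇒ keep positive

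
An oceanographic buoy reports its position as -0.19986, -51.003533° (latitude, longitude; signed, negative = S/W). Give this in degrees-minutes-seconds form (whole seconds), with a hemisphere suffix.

0°11′59″ S, 51°00′13″ W

Latitude is negative → S; |value| = 0.199860
φ: 0.199860° → 11.99160′; 0.99160 × 60 = 59.50″
Longitude is negative → W; |value| = 51.003533
λ: whole degrees 51; 0.21198′ → 0′ and 12.72″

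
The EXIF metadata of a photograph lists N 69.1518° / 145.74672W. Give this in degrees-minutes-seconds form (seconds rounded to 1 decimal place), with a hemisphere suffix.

69°09′6.5″ N, 145°44′48.2″ W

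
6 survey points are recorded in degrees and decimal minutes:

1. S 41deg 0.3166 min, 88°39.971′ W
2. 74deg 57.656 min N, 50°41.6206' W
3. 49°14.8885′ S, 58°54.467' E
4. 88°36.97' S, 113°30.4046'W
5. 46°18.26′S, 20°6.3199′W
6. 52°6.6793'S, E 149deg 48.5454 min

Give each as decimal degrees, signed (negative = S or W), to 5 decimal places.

1. -41.00528, -88.66618
2. 74.96093, -50.69368
3. -49.24814, 58.90778
4. -88.61617, -113.50674
5. -46.30433, -20.10533
6. -52.11132, 149.80909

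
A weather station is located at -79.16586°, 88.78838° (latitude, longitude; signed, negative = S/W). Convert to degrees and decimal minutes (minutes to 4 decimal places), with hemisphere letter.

79° 9.9516′ S, 88° 47.3028′ E

Latitude is negative → S; |value| = 79.165860
Lat: minutes = (79.165860 − 79) × 60 = 9.951600
Lon: minutes = (88.788380 − 88) × 60 = 47.302800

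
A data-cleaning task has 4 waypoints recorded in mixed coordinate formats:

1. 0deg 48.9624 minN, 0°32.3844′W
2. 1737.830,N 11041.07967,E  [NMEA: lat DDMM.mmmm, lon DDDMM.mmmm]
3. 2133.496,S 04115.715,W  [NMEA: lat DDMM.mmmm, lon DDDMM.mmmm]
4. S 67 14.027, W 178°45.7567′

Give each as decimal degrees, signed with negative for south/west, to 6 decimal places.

Point 1:
  Lat: 48.9624′ = 0.816040°; total 0.8160400
  N → positive
  Longitude: 0 + 32.3844/60 = 0.5397400
  W → negative
Point 2:
  Lat: split at 2 digits → 17° and 37.83′; 17 + 37.83/60 = 17.6305000
  N → positive
  Lon: split at 3 digits → 110° and 41.07967′; 110 + 41.07967/60 = 110.6846612
  E → positive
Point 3:
  φ: split at 2 digits → 21° and 33.496′; 21 + 33.496/60 = 21.5582667
  hemisphere S, so the sign is −
  λ: degrees = first 3 digits = 41, minutes = 15.715; 41 + 15.715/60 = 41.2619167
  W ⇒ negate
Point 4:
  φ: 67 + 14.027/60 = 67.2337833
  hemisphere S, so the sign is −
  Lon: 45.7567′ = 0.762612°; total 178.7626117
  W → negative

1. 0.816040, -0.539740
2. 17.630500, 110.684661
3. -21.558267, -41.261917
4. -67.233783, -178.762612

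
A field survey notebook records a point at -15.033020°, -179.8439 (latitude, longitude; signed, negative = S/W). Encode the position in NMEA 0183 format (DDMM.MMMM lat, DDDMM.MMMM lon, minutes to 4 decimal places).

1501.9812,S / 17950.6340,W

Latitude is negative → S; |value| = 15.033020
Latitude: minutes = (15.033020 − 15) × 60 = 1.981200
Longitude is negative → W; |value| = 179.843900
Longitude: 179° + 0.843900 × 60 = 179° 50.634000′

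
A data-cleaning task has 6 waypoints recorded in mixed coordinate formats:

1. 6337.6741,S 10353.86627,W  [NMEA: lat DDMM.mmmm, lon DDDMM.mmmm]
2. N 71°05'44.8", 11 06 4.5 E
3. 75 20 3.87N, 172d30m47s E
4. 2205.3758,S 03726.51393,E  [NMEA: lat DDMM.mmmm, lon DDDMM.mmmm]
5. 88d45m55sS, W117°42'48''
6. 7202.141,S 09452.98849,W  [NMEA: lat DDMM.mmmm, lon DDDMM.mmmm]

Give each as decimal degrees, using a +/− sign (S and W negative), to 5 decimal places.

1. -63.62790, -103.89777
2. 71.09578, 11.10125
3. 75.33441, 172.51306
4. -22.08960, 37.44190
5. -88.76528, -117.71333
6. -72.03568, -94.88314

Point 1:
  φ: split at 2 digits → 63° and 37.6741′; 63 + 37.6741/60 = 63.627902
  S ⇒ negate
  Lon: degrees = first 3 digits = 103, minutes = 53.86627; 103 + 53.86627/60 = 103.897771
  W → negative
Point 2:
  Latitude: 71° + 5/60 + 44.8/3600 = 71 + 0.083333 + 0.012444 = 71.095778
  N → positive
  Longitude: 11 + 6/60 + 4.5/3600 = 11.101250
  E ⇒ keep positive
Point 3:
  Latitude: 75° + 20/60 + 3.87/3600 = 75 + 0.333333 + 0.001075 = 75.334408
  N → positive
  λ: 172° + 30/60 + 47/3600 = 172 + 0.500000 + 0.013056 = 172.513056
  E ⇒ keep positive
Point 4:
  φ: split at 2 digits → 22° and 5.3758′; 22 + 5.3758/60 = 22.089597
  S ⇒ negate
  Longitude: degrees = first 3 digits = 37, minutes = 26.51393; 37 + 26.51393/60 = 37.441899
  E → positive
Point 5:
  φ: 88 + 45/60 + 55/3600 = 88.765278
  S ⇒ negate
  Lon: 117 + 42/60 + 48/3600 = 117.713333
  W ⇒ negate
Point 6:
  Latitude: split at 2 digits → 72° and 2.141′; 72 + 2.141/60 = 72.035683
  hemisphere S, so the sign is −
  λ: split at 3 digits → 094° and 52.98849′; 94 + 52.98849/60 = 94.883142
  W ⇒ negate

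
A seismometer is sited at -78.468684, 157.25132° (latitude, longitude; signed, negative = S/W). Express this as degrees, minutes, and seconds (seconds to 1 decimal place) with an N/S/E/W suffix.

Latitude is negative → S; |value| = 78.468684
Latitude: 0.468684 × 60 = 28.12104′ → 28′, remainder × 60 = 7.262″
Lon: whole degrees 157; 15.07920′ → 15′ and 4.752″

78°28′7.3″ S, 157°15′4.8″ E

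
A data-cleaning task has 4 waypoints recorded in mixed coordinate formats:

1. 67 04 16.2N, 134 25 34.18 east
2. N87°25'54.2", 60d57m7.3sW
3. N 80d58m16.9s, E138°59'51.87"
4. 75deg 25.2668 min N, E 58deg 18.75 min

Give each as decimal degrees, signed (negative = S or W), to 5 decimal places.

1. 67.07117, 134.42616
2. 87.43172, -60.95203
3. 80.97136, 138.99774
4. 75.42111, 58.31250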